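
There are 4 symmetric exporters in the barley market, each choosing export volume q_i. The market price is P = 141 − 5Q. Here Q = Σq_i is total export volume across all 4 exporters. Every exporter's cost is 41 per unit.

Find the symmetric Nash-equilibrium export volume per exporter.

A representative exporter's profit is π_i = q_i(141 − 5Q) − 41q_i, with Q = q_i + Σ_{j≠i} q_j.
First-order condition: 100 − 10q_i − 5Σ_{j≠i} q_j = 0.
With identical exporters, set every q_j = q: then 100 − 10q − 15q = 0, i.e. q = 100/25 = 4.

4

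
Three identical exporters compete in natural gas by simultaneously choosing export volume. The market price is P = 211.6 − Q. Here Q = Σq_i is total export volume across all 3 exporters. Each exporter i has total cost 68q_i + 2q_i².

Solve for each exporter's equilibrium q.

17.95

A representative exporter's profit is π_i = q_i(211.6 − Q) − 68q_i − 2q_i², with Q = q_i + Σ_{j≠i} q_j.
First-order condition: 143.6 − 6q_i − Σ_{j≠i} q_j = 0.
With identical exporters, set every q_j = q: then 143.6 − 6q − 2q = 0, i.e. q = 143.6/8 = 17.95.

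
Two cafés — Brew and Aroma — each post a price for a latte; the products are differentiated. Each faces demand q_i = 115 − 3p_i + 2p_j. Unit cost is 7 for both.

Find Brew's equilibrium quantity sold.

Brew's profit: π = (p_{Brew} − 7)(115 − 3p_{Brew} + 2p_{Aroma}).
∂π/∂p_{Brew} = 136 − 6p_{Brew} + 2p_{Aroma} = 0 ⇒ p_{Brew} = 68/3 + (1/3)p_{Aroma}.
The game is symmetric, so in equilibrium p_{Aroma} = p_{Brew}: the reaction function gives (2/3)p_{Brew} = 68/3, hence p_{Brew} = 34.
q_{Brew} = 115 − 3·34 + 2·34 = 81.

81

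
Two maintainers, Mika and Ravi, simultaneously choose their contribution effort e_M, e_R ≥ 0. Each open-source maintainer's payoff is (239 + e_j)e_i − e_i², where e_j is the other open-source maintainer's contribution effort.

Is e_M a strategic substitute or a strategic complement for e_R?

Mika's payoff is (239 + e_R)e_M − e_M².
∂π/∂e_M = 239 + e_R − 2e_M = 0, so e_M = 119.5 + 0.5e_R.
The best-response slope de_M/de_R = 0.5 > 0: the reaction function is upward-sloping, so the choices are strategic complements.

strategic complements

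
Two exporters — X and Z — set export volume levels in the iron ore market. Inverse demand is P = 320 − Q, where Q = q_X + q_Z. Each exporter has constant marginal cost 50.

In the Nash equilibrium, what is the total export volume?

Exporter X's profit: π = q_X(320 − (q_X + q_Z)) − 50q_X.
∂π/∂q_X = 270 − 2q_X − q_Z = 0, so q_X = 135 − 0.5q_Z.
Setting q_X = q_Z in the reaction function: q_X = 135 − 0.5q_X, so q_X = 135 / 1.5 = 90.
Total export volume: 90 + 90 = 180.

180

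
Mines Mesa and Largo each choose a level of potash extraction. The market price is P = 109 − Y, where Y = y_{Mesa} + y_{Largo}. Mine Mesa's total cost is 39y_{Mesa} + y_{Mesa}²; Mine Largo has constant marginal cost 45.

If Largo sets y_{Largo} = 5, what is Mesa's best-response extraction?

Mine Mesa's profit: π = y_{Mesa}(109 − (y_{Mesa} + y_{Largo})) − 39y_{Mesa} − y_{Mesa}².
∂π/∂y_{Mesa} = 70 − 4y_{Mesa} − y_{Largo} = 0, so y_{Mesa} = 17.5 − 0.25y_{Largo}.
At y_{Largo} = 5: y_{Mesa} = 17.5 − 0.25·5 = 16.25.

16.25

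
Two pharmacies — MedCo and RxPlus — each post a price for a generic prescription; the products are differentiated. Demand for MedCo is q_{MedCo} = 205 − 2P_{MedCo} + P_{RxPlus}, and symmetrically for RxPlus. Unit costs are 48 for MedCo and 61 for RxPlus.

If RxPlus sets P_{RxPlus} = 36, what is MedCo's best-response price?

84.25

MedCo's profit: π = (P_{MedCo} − 48)(205 − 2P_{MedCo} + P_{RxPlus}).
∂π/∂P_{MedCo} = 301 − 4P_{MedCo} + P_{RxPlus} = 0 ⇒ P_{MedCo} = 75.25 + 0.25P_{RxPlus}.
At P_{RxPlus} = 36: P_{MedCo} = 75.25 + 0.25·36 = 84.25.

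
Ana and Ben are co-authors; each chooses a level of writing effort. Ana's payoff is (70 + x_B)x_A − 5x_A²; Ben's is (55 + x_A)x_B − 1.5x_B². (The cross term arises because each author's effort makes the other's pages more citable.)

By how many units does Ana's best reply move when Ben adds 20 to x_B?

Expanding Ana's payoff: 70x_A + x_Bx_A − 5x_A².
∂π/∂x_A = 70 + x_B − 10x_A = 0, so x_A = 7 + 0.1x_B.
The reaction-function slope is 0.1, so a 20-unit rise in x_B moves x_A by 0.1 × 20 = 2. Ana's best response rises — the actions are strategic complements.

2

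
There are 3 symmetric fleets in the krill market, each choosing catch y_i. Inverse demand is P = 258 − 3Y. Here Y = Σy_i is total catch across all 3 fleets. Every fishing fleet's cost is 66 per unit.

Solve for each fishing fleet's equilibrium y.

A representative fishing fleet's profit is π_i = y_i(258 − 3Y) − 66y_i, with Y = y_i + Σ_{j≠i} y_j.
First-order condition: 192 − 6y_i − 3Σ_{j≠i} y_j = 0.
With identical fishing fleets, set every y_j = y: then 192 − 6y − 6y = 0, i.e. y = 192/12 = 16.

16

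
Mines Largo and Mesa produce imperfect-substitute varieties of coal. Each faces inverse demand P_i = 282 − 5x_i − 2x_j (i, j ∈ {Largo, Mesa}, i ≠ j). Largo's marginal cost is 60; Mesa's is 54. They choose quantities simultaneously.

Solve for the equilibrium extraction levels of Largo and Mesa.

18.375, 19.125

Mine Largo's profit: π = x_{Largo}(282 − 5x_{Largo} − 2x_{Mesa}) − 60x_{Largo}.
∂π/∂x_{Largo} = 222 − 10x_{Largo} − 2x_{Mesa} = 0 ⇒ x_{Largo} = 22.2 − 0.2x_{Mesa}.
Similarly x_{Mesa} = 22.8 − 0.2x_{Largo}.
Plugging x_{Mesa} into Largo's best response: x_{Largo} = 22.2 − 0.2(22.8 − 0.2x_{Largo}) ⇒ 0.96x_{Largo} = 17.64, so x_{Largo} = 18.375.
Then x_{Mesa} = 22.8 − 0.2·18.375 = 19.125.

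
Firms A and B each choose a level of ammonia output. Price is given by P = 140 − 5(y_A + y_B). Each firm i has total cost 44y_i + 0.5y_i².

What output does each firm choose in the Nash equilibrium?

Firm A's profit: π = y_A(140 − 5(y_A + y_B)) − 44y_A − 0.5y_A².
∂π/∂y_A = 96 − 11y_A − 5y_B = 0, so y_A = 96/11 − (5/11)y_B.
By symmetry y_B = y_A; substituting into the reaction function, (16/11)y_A = 96/11 and y_A = 6.

6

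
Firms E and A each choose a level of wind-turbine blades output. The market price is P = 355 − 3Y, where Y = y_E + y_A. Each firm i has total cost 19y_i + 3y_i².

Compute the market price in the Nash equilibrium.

220.6

Firm E's profit: π = y_E(355 − 3(y_E + y_A)) − 19y_E − 3y_E².
∂π/∂y_E = 336 − 12y_E − 3y_A = 0, so y_E = 28 − 0.25y_A.
By symmetry y_A = y_E; substituting into the reaction function, 1.25y_E = 28 and y_E = 22.4.
Equilibrium price: P = 355 − 3·44.8 = 220.6.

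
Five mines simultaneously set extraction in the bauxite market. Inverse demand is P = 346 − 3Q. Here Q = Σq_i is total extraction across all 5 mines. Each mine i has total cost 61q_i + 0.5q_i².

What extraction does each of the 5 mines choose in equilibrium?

A representative mine's profit is π_i = q_i(346 − 3Q) − 61q_i − 0.5q_i², with Q = q_i + Σ_{j≠i} q_j.
First-order condition: 285 − 7q_i − 3Σ_{j≠i} q_j = 0.
With identical mines, set every q_j = q: then 285 − 7q − 12q = 0, i.e. q = 285/19 = 15.

15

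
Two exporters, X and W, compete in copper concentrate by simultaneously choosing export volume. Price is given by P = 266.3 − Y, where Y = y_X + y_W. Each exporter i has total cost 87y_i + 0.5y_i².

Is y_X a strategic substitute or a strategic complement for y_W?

Exporter X's profit: π = y_X(266.3 − (y_X + y_W)) − 87y_X − 0.5y_X².
∂π/∂y_X = 179.3 − 3y_X − y_W = 0, so y_X = 1793/30 − (1/3)y_W.
The best-response slope dy_X/dy_W = −1/3 < 0: the reaction function is downward-sloping, so the choices are strategic substitutes.

strategic substitutes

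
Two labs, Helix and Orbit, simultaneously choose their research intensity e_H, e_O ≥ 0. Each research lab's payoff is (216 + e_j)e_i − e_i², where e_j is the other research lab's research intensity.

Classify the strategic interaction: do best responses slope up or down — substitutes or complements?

Helix's payoff is (216 + e_O)e_H − e_H².
∂π/∂e_H = 216 + e_O − 2e_H = 0, so e_H = 108 + 0.5e_O.
The best-response slope de_H/de_O = 0.5 > 0: the reaction function is upward-sloping, so the choices are strategic complements.

strategic complements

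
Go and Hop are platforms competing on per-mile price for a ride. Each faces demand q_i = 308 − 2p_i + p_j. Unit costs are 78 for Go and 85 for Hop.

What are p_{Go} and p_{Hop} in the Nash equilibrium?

Go's profit: π = (p_{Go} − 78)(308 − 2p_{Go} + p_{Hop}).
∂π/∂p_{Go} = 464 − 4p_{Go} + p_{Hop} = 0 ⇒ p_{Go} = 116 + 0.25p_{Hop}.
Similarly p_{Hop} = 119.5 + 0.25p_{Go}.
Plugging p_{Hop} into Go's best response: p_{Go} = 116 + 0.25(119.5 + 0.25p_{Go}) ⇒ 0.9375p_{Go} = 145.875, so p_{Go} = 155.6.
Then p_{Hop} = 119.5 + 0.25·155.6 = 158.4.

155.6, 158.4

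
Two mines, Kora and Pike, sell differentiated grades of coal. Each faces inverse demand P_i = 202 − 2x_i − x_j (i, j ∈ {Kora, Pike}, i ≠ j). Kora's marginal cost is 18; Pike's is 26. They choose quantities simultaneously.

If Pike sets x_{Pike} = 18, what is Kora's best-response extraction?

Mine Kora's profit: π = x_{Kora}(202 − 2x_{Kora} − x_{Pike}) − 18x_{Kora}.
∂π/∂x_{Kora} = 184 − 4x_{Kora} − x_{Pike} = 0 ⇒ x_{Kora} = 46 − 0.25x_{Pike}.
At x_{Pike} = 18: x_{Kora} = 46 − 0.25·18 = 41.5.

41.5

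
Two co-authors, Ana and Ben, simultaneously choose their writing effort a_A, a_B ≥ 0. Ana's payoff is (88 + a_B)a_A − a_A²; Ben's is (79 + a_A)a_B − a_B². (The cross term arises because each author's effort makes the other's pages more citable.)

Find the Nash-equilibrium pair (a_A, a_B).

Expanding Ana's payoff: 88a_A + a_Ba_A − a_A².
∂π/∂a_A = 88 + a_B − 2a_A = 0, so a_A = 44 + 0.5a_B.
Likewise for Ben: a_B = 39.5 + 0.5a_A.
Substituting the second reaction function into the first: a_A = 44 + 0.5(39.5 + 0.5a_A), which gives 0.75a_A = 63.75 ⇒ a_A = 85.
Then a_B = 39.5 + 0.5·85 = 82.

85, 82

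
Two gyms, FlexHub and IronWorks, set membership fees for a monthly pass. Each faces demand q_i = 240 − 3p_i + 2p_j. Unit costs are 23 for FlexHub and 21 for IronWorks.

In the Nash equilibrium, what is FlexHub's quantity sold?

FlexHub's profit: π = (p_{FlexHub} − 23)(240 − 3p_{FlexHub} + 2p_{IronWorks}).
∂π/∂p_{FlexHub} = 309 − 6p_{FlexHub} + 2p_{IronWorks} = 0 ⇒ p_{FlexHub} = 51.5 + (1/3)p_{IronWorks}.
Similarly p_{IronWorks} = 50.5 + (1/3)p_{FlexHub}.
Solving the two reaction functions simultaneously: (1 − (1/3)(1/3))p_{FlexHub} = 51.5 + (1/3)·50.5, so (8/9)p_{FlexHub} = 205/3 and p_{FlexHub} = 76.875.
Then p_{IronWorks} = 50.5 + (1/3)·76.875 = 76.125.
q_{FlexHub} = 240 − 3·76.875 + 2·76.125 = 161.625.

161.625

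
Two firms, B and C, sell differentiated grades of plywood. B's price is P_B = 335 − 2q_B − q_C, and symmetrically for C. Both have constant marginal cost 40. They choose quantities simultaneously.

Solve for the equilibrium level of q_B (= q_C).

Firm B's profit: π = q_B(335 − 2q_B − q_C) − 40q_B.
∂π/∂q_B = 295 − 4q_B − q_C = 0 ⇒ q_B = 73.75 − 0.25q_C.
Setting q_B = q_C in the reaction function: q_B = 73.75 − 0.25q_B, so q_B = 73.75 / 1.25 = 59.

59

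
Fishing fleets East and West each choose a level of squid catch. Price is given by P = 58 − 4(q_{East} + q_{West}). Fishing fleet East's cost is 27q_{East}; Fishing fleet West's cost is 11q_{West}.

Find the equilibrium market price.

32

Fishing fleet East's profit: π = q_{East}(58 − 4(q_{East} + q_{West})) − 27q_{East}.
∂π/∂q_{East} = 31 − 8q_{East} − 4q_{West} = 0, so q_{East} = 3.875 − 0.5q_{West}.
By the same steps for West: q_{West} = 5.875 − 0.5q_{East}.
Substituting the second reaction function into the first: q_{East} = 3.875 − 0.5(5.875 − 0.5q_{East}), which gives 0.75q_{East} = 0.9375 ⇒ q_{East} = 1.25.
Then q_{West} = 5.875 − 0.5·1.25 = 5.25.
Equilibrium price: P = 58 − 4·6.5 = 32.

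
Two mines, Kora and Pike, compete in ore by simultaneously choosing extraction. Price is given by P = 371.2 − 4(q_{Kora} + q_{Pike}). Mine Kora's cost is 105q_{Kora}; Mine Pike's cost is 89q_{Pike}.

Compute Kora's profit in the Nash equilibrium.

Mine Kora's profit: π = q_{Kora}(371.2 − 4(q_{Kora} + q_{Pike})) − 105q_{Kora}.
∂π/∂q_{Kora} = 266.2 − 8q_{Kora} − 4q_{Pike} = 0, so q_{Kora} = 33.275 − 0.5q_{Pike}.
By the same steps for Pike: q_{Pike} = 35.275 − 0.5q_{Kora}.
Solving the two reaction functions simultaneously: (1 − (−0.5)(−0.5))q_{Kora} = 33.275 − 0.5·35.275, so 0.75q_{Kora} = 15.6375 and q_{Kora} = 20.85.
Then q_{Pike} = 35.275 − 0.5·20.85 = 24.85.
Price P = 371.2 − 4·45.7 = 188.4.
Kora's profit: (188.4 − 105)·20.85 = 1738.89.

1738.89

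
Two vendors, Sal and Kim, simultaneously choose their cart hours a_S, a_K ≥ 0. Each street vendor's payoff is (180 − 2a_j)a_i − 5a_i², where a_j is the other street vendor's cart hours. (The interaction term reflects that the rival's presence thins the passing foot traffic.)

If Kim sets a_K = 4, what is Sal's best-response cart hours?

Sal's payoff is (180 − 2a_K)a_S − 5a_S².
∂π/∂a_S = 180 − 2a_K − 10a_S = 0, so a_S = 18 − 0.2a_K.
At a_K = 4: a_S = 18 − 0.2·4 = 17.2.

17.2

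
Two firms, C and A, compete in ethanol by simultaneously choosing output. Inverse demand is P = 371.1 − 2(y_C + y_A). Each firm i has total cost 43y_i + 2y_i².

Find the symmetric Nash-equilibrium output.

32.81

Firm C's profit: π = y_C(371.1 − 2(y_C + y_A)) − 43y_C − 2y_C².
∂π/∂y_C = 328.1 − 8y_C − 2y_A = 0, so y_C = 41.0125 − 0.25y_A.
Setting y_C = y_A in the reaction function: y_C = 41.0125 − 0.25y_C, so y_C = 41.0125 / 1.25 = 32.81.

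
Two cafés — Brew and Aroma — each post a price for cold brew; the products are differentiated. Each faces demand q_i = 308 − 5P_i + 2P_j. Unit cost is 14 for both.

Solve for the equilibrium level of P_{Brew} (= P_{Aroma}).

Brew's profit: π = (P_{Brew} − 14)(308 − 5P_{Brew} + 2P_{Aroma}).
∂π/∂P_{Brew} = 378 − 10P_{Brew} + 2P_{Aroma} = 0 ⇒ P_{Brew} = 37.8 + 0.2P_{Aroma}.
The game is symmetric, so in equilibrium P_{Aroma} = P_{Brew}: the reaction function gives 0.8P_{Brew} = 37.8, hence P_{Brew} = 47.25.

47.25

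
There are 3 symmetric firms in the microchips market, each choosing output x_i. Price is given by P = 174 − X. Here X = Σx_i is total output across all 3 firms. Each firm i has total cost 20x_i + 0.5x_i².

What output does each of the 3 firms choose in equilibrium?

A representative firm's profit is π_i = x_i(174 − X) − 20x_i − 0.5x_i², with X = x_i + Σ_{j≠i} x_j.
First-order condition: 154 − 3x_i − Σ_{j≠i} x_j = 0.
With identical firms, set every x_j = x: then 154 − 3x − 2x = 0, i.e. x = 154/5 = 30.8.

30.8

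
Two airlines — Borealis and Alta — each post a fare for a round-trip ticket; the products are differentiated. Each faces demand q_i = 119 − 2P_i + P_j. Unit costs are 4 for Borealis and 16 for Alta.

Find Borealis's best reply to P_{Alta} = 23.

37.5

Borealis's profit: π = (P_{Borealis} − 4)(119 − 2P_{Borealis} + P_{Alta}).
∂π/∂P_{Borealis} = 127 − 4P_{Borealis} + P_{Alta} = 0 ⇒ P_{Borealis} = 31.75 + 0.25P_{Alta}.
At P_{Alta} = 23: P_{Borealis} = 31.75 + 0.25·23 = 37.5.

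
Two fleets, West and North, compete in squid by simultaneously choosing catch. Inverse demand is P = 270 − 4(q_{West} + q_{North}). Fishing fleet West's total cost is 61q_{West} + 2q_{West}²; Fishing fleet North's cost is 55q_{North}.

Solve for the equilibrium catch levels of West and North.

10.15, 21.8

Fishing fleet West's profit: π = q_{West}(270 − 4(q_{West} + q_{North})) − 61q_{West} − 2q_{West}².
∂π/∂q_{West} = 209 − 12q_{West} − 4q_{North} = 0, so q_{West} = 209/12 − (1/3)q_{North}.
For North: ∂π/∂q_{North} = 215 − 8q_{North} − 4q_{West} = 0 ⇒ q_{North} = 26.875 − 0.5q_{West}.
Plugging q_{North} into West's best response: q_{West} = 209/12 − (1/3)(26.875 − 0.5q_{West}) ⇒ (5/6)q_{West} = 203/24, so q_{West} = 10.15.
Then q_{North} = 26.875 − 0.5·10.15 = 21.8.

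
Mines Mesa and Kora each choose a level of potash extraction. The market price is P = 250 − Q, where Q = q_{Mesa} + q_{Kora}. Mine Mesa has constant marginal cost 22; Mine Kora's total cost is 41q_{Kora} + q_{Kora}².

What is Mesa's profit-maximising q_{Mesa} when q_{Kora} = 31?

98.5

Mine Mesa's profit: π = q_{Mesa}(250 − (q_{Mesa} + q_{Kora})) − 22q_{Mesa}.
∂π/∂q_{Mesa} = 228 − 2q_{Mesa} − q_{Kora} = 0, so q_{Mesa} = 114 − 0.5q_{Kora}.
At q_{Kora} = 31: q_{Mesa} = 114 − 0.5·31 = 98.5.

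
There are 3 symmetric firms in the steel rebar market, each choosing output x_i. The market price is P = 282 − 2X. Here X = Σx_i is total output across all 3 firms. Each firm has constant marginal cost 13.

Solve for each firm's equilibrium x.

A representative firm's profit is π_i = x_i(282 − 2X) − 13x_i, with X = x_i + Σ_{j≠i} x_j.
First-order condition: 269 − 4x_i − 2Σ_{j≠i} x_j = 0.
With identical firms, set every x_j = x: then 269 − 4x − 4x = 0, i.e. x = 269/8 = 33.625.

33.625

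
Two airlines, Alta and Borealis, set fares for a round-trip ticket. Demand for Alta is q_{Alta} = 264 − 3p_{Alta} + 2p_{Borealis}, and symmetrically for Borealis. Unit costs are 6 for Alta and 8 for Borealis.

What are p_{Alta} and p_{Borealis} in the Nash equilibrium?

70.875, 71.625

Alta's profit: π = (p_{Alta} − 6)(264 − 3p_{Alta} + 2p_{Borealis}).
∂π/∂p_{Alta} = 282 − 6p_{Alta} + 2p_{Borealis} = 0 ⇒ p_{Alta} = 47 + (1/3)p_{Borealis}.
Similarly p_{Borealis} = 48 + (1/3)p_{Alta}.
Plugging p_{Borealis} into Alta's best response: p_{Alta} = 47 + (1/3)(48 + (1/3)p_{Alta}) ⇒ (8/9)p_{Alta} = 63, so p_{Alta} = 70.875.
Then p_{Borealis} = 48 + (1/3)·70.875 = 71.625.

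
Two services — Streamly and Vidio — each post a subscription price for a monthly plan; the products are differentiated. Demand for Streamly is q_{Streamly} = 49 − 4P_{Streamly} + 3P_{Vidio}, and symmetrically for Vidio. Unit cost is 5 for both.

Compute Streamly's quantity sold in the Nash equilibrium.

Streamly's profit: π = (P_{Streamly} − 5)(49 − 4P_{Streamly} + 3P_{Vidio}).
∂π/∂P_{Streamly} = 69 − 8P_{Streamly} + 3P_{Vidio} = 0 ⇒ P_{Streamly} = 8.625 + 0.375P_{Vidio}.
The game is symmetric, so in equilibrium P_{Vidio} = P_{Streamly}: the reaction function gives 0.625P_{Streamly} = 8.625, hence P_{Streamly} = 13.8.
q_{Streamly} = 49 − 4·13.8 + 3·13.8 = 35.2.

35.2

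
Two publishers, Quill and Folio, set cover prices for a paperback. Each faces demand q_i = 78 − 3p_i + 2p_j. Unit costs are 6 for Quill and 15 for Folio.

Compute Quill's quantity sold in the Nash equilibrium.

59.0625

Quill's profit: π = (p_{Quill} − 6)(78 − 3p_{Quill} + 2p_{Folio}).
∂π/∂p_{Quill} = 96 − 6p_{Quill} + 2p_{Folio} = 0 ⇒ p_{Quill} = 16 + (1/3)p_{Folio}.
Similarly p_{Folio} = 20.5 + (1/3)p_{Quill}.
Plugging p_{Folio} into Quill's best response: p_{Quill} = 16 + (1/3)(20.5 + (1/3)p_{Quill}) ⇒ (8/9)p_{Quill} = 137/6, so p_{Quill} = 25.6875.
Then p_{Folio} = 20.5 + (1/3)·25.6875 = 29.0625.
q_{Quill} = 78 − 3·25.6875 + 2·29.0625 = 59.0625.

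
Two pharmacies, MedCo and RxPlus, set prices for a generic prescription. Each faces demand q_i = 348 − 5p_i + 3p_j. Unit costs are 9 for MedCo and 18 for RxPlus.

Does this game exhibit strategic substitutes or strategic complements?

strategic complements

MedCo's profit: π = (p_{MedCo} − 9)(348 − 5p_{MedCo} + 3p_{RxPlus}).
∂π/∂p_{MedCo} = 393 − 10p_{MedCo} + 3p_{RxPlus} = 0 ⇒ p_{MedCo} = 39.3 + 0.3p_{RxPlus}.
The best-response slope dp_{MedCo}/dp_{RxPlus} = 0.3 > 0: the reaction function is upward-sloping, so the choices are strategic complements.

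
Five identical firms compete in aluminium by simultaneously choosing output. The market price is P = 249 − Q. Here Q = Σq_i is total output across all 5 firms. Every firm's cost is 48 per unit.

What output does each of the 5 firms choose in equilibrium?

A representative firm's profit is π_i = q_i(249 − Q) − 48q_i, with Q = q_i + Σ_{j≠i} q_j.
First-order condition: 201 − 2q_i − Σ_{j≠i} q_j = 0.
With identical firms, set every q_j = q: then 201 − 2q − 4q = 0, i.e. q = 201/6 = 33.5.

33.5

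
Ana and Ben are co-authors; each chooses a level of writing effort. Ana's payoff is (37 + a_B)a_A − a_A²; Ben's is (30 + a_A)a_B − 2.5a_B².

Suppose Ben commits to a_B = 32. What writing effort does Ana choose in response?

Expanding Ana's payoff: 37a_A + a_Ba_A − a_A².
∂π/∂a_A = 37 + a_B − 2a_A = 0, so a_A = 18.5 + 0.5a_B.
At a_B = 32: a_A = 18.5 + 0.5·32 = 34.5.

34.5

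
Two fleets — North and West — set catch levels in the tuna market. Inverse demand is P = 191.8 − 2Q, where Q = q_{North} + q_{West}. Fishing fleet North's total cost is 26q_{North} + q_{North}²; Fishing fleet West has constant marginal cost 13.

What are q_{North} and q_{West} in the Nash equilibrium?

15.28, 37.06

Fishing fleet North's profit: π = q_{North}(191.8 − 2(q_{North} + q_{West})) − 26q_{North} − q_{North}².
∂π/∂q_{North} = 165.8 − 6q_{North} − 2q_{West} = 0, so q_{North} = 829/30 − (1/3)q_{West}.
For West: ∂π/∂q_{West} = 178.8 − 4q_{West} − 2q_{North} = 0 ⇒ q_{West} = 44.7 − 0.5q_{North}.
Solving the two reaction functions simultaneously: (1 − (−1/3)(−0.5))q_{North} = 829/30 − (1/3)·44.7, so (5/6)q_{North} = 191/15 and q_{North} = 15.28.
Then q_{West} = 44.7 − 0.5·15.28 = 37.06.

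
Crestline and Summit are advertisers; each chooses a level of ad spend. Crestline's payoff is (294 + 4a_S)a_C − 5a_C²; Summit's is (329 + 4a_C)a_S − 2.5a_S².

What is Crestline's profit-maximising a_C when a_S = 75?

Expanding Crestline's payoff: 294a_C + 4a_Sa_C − 5a_C².
∂π/∂a_C = 294 + 4a_S − 10a_C = 0, so a_C = 29.4 + 0.4a_S.
At a_S = 75: a_C = 29.4 + 0.4·75 = 59.4.

59.4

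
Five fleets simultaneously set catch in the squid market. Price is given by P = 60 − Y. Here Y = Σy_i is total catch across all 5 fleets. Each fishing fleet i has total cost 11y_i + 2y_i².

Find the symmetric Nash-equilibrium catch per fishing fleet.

A representative fishing fleet's profit is π_i = y_i(60 − Y) − 11y_i − 2y_i², with Y = y_i + Σ_{j≠i} y_j.
First-order condition: 49 − 6y_i − Σ_{j≠i} y_j = 0.
With identical fishing fleets, set every y_j = y: then 49 − 6y − 4y = 0, i.e. y = 49/10 = 4.9.

4.9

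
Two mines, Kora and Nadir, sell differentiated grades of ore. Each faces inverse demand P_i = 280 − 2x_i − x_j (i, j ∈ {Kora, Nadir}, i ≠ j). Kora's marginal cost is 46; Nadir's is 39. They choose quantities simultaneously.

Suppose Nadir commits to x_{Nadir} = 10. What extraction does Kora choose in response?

Mine Kora's profit: π = x_{Kora}(280 − 2x_{Kora} − x_{Nadir}) − 46x_{Kora}.
∂π/∂x_{Kora} = 234 − 4x_{Kora} − x_{Nadir} = 0 ⇒ x_{Kora} = 58.5 − 0.25x_{Nadir}.
At x_{Nadir} = 10: x_{Kora} = 58.5 − 0.25·10 = 56.

56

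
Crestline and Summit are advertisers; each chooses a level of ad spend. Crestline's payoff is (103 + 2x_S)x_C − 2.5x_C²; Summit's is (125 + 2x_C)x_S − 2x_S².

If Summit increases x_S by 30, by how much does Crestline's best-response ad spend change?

Expanding Crestline's payoff: 103x_C + 2x_Sx_C − 2.5x_C².
∂π/∂x_C = 103 + 2x_S − 5x_C = 0, so x_C = 20.6 + 0.4x_S.
The reaction-function slope is 0.4, so a 30-unit rise in x_S moves x_C by 0.4 × 30 = 12. Crestline's best response rises — the actions are strategic complements.

12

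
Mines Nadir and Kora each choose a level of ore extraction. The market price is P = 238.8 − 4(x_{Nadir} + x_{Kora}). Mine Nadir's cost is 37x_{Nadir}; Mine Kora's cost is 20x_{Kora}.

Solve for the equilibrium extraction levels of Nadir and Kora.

15.4, 19.65

Mine Nadir's profit: π = x_{Nadir}(238.8 − 4(x_{Nadir} + x_{Kora})) − 37x_{Nadir}.
∂π/∂x_{Nadir} = 201.8 − 8x_{Nadir} − 4x_{Kora} = 0, so x_{Nadir} = 25.225 − 0.5x_{Kora}.
By the same steps for Kora: x_{Kora} = 27.35 − 0.5x_{Nadir}.
Solving the two reaction functions simultaneously: (1 − (−0.5)(−0.5))x_{Nadir} = 25.225 − 0.5·27.35, so 0.75x_{Nadir} = 11.55 and x_{Nadir} = 15.4.
Then x_{Kora} = 27.35 − 0.5·15.4 = 19.65.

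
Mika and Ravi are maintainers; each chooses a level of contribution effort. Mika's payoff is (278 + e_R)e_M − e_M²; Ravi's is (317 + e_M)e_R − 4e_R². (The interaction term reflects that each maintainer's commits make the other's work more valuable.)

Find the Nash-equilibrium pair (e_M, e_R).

Expanding Mika's payoff: 278e_M + e_Re_M − e_M².
∂π/∂e_M = 278 + e_R − 2e_M = 0, so e_M = 139 + 0.5e_R.
Likewise for Ravi: e_R = 39.625 + 0.125e_M.
Substituting the second reaction function into the first: e_M = 139 + 0.5(39.625 + 0.125e_M), which gives 0.9375e_M = 158.8125 ⇒ e_M = 169.4.
Then e_R = 39.625 + 0.125·169.4 = 60.8.

169.4, 60.8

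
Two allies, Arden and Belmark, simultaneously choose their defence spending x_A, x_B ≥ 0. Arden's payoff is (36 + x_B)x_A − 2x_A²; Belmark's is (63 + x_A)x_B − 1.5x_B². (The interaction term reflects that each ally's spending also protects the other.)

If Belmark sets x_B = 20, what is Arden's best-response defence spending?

Expanding Arden's payoff: 36x_A + x_Bx_A − 2x_A².
∂π/∂x_A = 36 + x_B − 4x_A = 0, so x_A = 9 + 0.25x_B.
At x_B = 20: x_A = 9 + 0.25·20 = 14.

14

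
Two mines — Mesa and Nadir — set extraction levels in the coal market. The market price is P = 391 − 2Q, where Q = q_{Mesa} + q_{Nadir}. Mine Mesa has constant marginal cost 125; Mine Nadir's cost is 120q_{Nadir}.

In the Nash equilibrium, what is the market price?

Mine Mesa's profit: π = q_{Mesa}(391 − 2(q_{Mesa} + q_{Nadir})) − 125q_{Mesa}.
∂π/∂q_{Mesa} = 266 − 4q_{Mesa} − 2q_{Nadir} = 0, so q_{Mesa} = 66.5 − 0.5q_{Nadir}.
By the same steps for Nadir: q_{Nadir} = 67.75 − 0.5q_{Mesa}.
Solving the two reaction functions simultaneously: (1 − (−0.5)(−0.5))q_{Mesa} = 66.5 − 0.5·67.75, so 0.75q_{Mesa} = 32.625 and q_{Mesa} = 43.5.
Then q_{Nadir} = 67.75 − 0.5·43.5 = 46.
Equilibrium price: P = 391 − 2·89.5 = 212.

212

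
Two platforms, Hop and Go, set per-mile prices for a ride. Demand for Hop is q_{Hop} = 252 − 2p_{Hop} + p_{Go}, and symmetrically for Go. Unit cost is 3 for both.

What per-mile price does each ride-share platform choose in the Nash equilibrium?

86

Hop's profit: π = (p_{Hop} − 3)(252 − 2p_{Hop} + p_{Go}).
∂π/∂p_{Hop} = 258 − 4p_{Hop} + p_{Go} = 0 ⇒ p_{Hop} = 64.5 + 0.25p_{Go}.
The game is symmetric, so in equilibrium p_{Go} = p_{Hop}: the reaction function gives 0.75p_{Hop} = 64.5, hence p_{Hop} = 86.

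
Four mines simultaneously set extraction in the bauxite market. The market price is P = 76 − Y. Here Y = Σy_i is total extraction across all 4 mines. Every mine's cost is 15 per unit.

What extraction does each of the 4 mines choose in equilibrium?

A representative mine's profit is π_i = y_i(76 − Y) − 15y_i, with Y = y_i + Σ_{j≠i} y_j.
First-order condition: 61 − 2y_i − Σ_{j≠i} y_j = 0.
In a symmetric equilibrium every mine chooses the same y, so Σ_{j≠i} y_j = 3y. The condition becomes 61 − 5y = 0, giving y = 61/5 = 12.2.

12.2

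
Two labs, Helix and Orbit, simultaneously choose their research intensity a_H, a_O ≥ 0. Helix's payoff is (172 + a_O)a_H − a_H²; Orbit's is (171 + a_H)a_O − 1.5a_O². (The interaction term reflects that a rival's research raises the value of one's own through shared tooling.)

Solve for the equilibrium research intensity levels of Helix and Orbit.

137.4, 102.8

Expanding Helix's payoff: 172a_H + a_Oa_H − a_H².
∂π/∂a_H = 172 + a_O − 2a_H = 0, so a_H = 86 + 0.5a_O.
Likewise for Orbit: a_O = 57 + (1/3)a_H.
Solving the two reaction functions simultaneously: (1 − (0.5)(1/3))a_H = 86 + 0.5·57, so (5/6)a_H = 114.5 and a_H = 137.4.
Then a_O = 57 + (1/3)·137.4 = 102.8.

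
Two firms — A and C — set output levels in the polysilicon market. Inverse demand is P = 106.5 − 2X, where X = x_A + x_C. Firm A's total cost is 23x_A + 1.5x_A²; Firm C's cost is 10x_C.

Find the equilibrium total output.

27.0625

Firm A's profit: π = x_A(106.5 − 2(x_A + x_C)) − 23x_A − 1.5x_A².
∂π/∂x_A = 83.5 − 7x_A − 2x_C = 0, so x_A = 167/14 − (2/7)x_C.
For C: ∂π/∂x_C = 96.5 − 4x_C − 2x_A = 0 ⇒ x_C = 24.125 − 0.5x_A.
Substituting the second reaction function into the first: x_A = 167/14 − (2/7)(24.125 − 0.5x_A), which gives (6/7)x_A = 141/28 ⇒ x_A = 5.875.
Then x_C = 24.125 − 0.5·5.875 = 21.1875.
Total output: 5.875 + 21.1875 = 27.0625.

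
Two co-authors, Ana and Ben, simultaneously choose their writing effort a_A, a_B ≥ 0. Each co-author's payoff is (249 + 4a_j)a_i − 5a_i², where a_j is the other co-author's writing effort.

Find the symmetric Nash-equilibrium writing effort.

41.5

Ana's payoff is (249 + 4a_B)a_A − 5a_A².
∂π/∂a_A = 249 + 4a_B − 10a_A = 0, so a_A = 24.9 + 0.4a_B.
By symmetry a_B = a_A; substituting into the reaction function, 0.6a_A = 24.9 and a_A = 41.5.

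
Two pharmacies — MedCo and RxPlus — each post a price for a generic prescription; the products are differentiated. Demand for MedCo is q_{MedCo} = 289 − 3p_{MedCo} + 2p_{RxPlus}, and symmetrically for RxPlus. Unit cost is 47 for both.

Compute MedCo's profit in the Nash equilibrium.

MedCo's profit: π = (p_{MedCo} − 47)(289 − 3p_{MedCo} + 2p_{RxPlus}).
∂π/∂p_{MedCo} = 430 − 6p_{MedCo} + 2p_{RxPlus} = 0 ⇒ p_{MedCo} = 215/3 + (1/3)p_{RxPlus}.
The game is symmetric, so in equilibrium p_{RxPlus} = p_{MedCo}: the reaction function gives (2/3)p_{MedCo} = 215/3, hence p_{MedCo} = 107.5.
q_{MedCo} = 289 − 3·107.5 + 2·107.5 = 181.5.
Profit = (107.5 − 47)·181.5 = 10980.75.

10980.75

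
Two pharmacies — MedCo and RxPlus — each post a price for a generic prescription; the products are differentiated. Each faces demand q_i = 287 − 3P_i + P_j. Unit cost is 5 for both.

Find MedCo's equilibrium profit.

MedCo's profit: π = (P_{MedCo} − 5)(287 − 3P_{MedCo} + P_{RxPlus}).
∂π/∂P_{MedCo} = 302 − 6P_{MedCo} + P_{RxPlus} = 0 ⇒ P_{MedCo} = 151/3 + (1/6)P_{RxPlus}.
The game is symmetric, so in equilibrium P_{RxPlus} = P_{MedCo}: the reaction function gives (5/6)P_{MedCo} = 151/3, hence P_{MedCo} = 60.4.
q_{MedCo} = 287 − 3·60.4 + 60.4 = 166.2.
Profit = (60.4 − 5)·166.2 = 9207.48.

9207.48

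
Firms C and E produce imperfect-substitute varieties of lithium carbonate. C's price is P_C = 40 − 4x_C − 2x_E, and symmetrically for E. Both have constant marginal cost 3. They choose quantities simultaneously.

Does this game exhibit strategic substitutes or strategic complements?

strategic substitutes

Firm C's profit: π = x_C(40 − 4x_C − 2x_E) − 3x_C.
∂π/∂x_C = 37 − 8x_C − 2x_E = 0 ⇒ x_C = 4.625 − 0.25x_E.
The best-response slope dx_C/dx_E = −0.25 < 0: the reaction function is downward-sloping, so the choices are strategic substitutes.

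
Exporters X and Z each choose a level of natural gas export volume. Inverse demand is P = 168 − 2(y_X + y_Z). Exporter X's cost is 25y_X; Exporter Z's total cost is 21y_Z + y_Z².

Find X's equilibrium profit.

1590.48

Exporter X's profit: π = y_X(168 − 2(y_X + y_Z)) − 25y_X.
∂π/∂y_X = 143 − 4y_X − 2y_Z = 0, so y_X = 35.75 − 0.5y_Z.
For Z: ∂π/∂y_Z = 147 − 6y_Z − 2y_X = 0 ⇒ y_Z = 24.5 − (1/3)y_X.
Substituting the second reaction function into the first: y_X = 35.75 − 0.5(24.5 − (1/3)y_X), which gives (5/6)y_X = 23.5 ⇒ y_X = 28.2.
Then y_Z = 24.5 − (1/3)·28.2 = 15.1.
Price P = 168 − 2·43.3 = 81.4.
X's profit: (81.4 − 25)·28.2 = 1590.48.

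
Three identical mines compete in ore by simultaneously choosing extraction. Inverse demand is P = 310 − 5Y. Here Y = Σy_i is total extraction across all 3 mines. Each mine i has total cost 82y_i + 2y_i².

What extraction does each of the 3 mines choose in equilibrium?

A representative mine's profit is π_i = y_i(310 − 5Y) − 82y_i − 2y_i², with Y = y_i + Σ_{j≠i} y_j.
First-order condition: 228 − 14y_i − 5Σ_{j≠i} y_j = 0.
Imposing symmetry (y_j = y for all j) turns Σ_{j≠i} y_j into 2y, so 228 = 24y and y = 9.5.

9.5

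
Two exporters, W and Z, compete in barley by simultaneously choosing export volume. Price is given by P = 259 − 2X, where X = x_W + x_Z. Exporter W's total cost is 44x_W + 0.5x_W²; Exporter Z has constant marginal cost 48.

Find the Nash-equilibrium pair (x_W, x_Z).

27.375, 39.0625

Exporter W's profit: π = x_W(259 − 2(x_W + x_Z)) − 44x_W − 0.5x_W².
∂π/∂x_W = 215 − 5x_W − 2x_Z = 0, so x_W = 43 − 0.4x_Z.
For Z: ∂π/∂x_Z = 211 − 4x_Z − 2x_W = 0 ⇒ x_Z = 52.75 − 0.5x_W.
Solving the two reaction functions simultaneously: (1 − (−0.4)(−0.5))x_W = 43 − 0.4·52.75, so 0.8x_W = 21.9 and x_W = 27.375.
Then x_Z = 52.75 − 0.5·27.375 = 39.0625.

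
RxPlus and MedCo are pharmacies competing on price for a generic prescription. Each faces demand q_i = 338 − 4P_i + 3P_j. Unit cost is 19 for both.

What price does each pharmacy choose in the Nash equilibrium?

RxPlus's profit: π = (P_{RxPlus} − 19)(338 − 4P_{RxPlus} + 3P_{MedCo}).
∂π/∂P_{RxPlus} = 414 − 8P_{RxPlus} + 3P_{MedCo} = 0 ⇒ P_{RxPlus} = 51.75 + 0.375P_{MedCo}.
Setting P_{RxPlus} = P_{MedCo} in the reaction function: P_{RxPlus} = 51.75 + 0.375P_{RxPlus}, so P_{RxPlus} = 51.75 / 0.625 = 82.8.

82.8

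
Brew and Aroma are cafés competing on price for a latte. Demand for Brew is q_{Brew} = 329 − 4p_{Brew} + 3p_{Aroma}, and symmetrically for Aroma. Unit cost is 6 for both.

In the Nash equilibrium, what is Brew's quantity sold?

258.4

Brew's profit: π = (p_{Brew} − 6)(329 − 4p_{Brew} + 3p_{Aroma}).
∂π/∂p_{Brew} = 353 − 8p_{Brew} + 3p_{Aroma} = 0 ⇒ p_{Brew} = 44.125 + 0.375p_{Aroma}.
The game is symmetric, so in equilibrium p_{Aroma} = p_{Brew}: the reaction function gives 0.625p_{Brew} = 44.125, hence p_{Brew} = 70.6.
q_{Brew} = 329 − 4·70.6 + 3·70.6 = 258.4.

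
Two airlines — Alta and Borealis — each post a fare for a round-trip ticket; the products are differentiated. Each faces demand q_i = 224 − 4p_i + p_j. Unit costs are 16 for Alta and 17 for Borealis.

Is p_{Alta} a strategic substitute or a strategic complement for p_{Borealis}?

strategic complements

Alta's profit: π = (p_{Alta} − 16)(224 − 4p_{Alta} + p_{Borealis}).
∂π/∂p_{Alta} = 288 − 8p_{Alta} + p_{Borealis} = 0 ⇒ p_{Alta} = 36 + 0.125p_{Borealis}.
The best-response slope dp_{Alta}/dp_{Borealis} = 0.125 > 0: the reaction function is upward-sloping, so the choices are strategic complements.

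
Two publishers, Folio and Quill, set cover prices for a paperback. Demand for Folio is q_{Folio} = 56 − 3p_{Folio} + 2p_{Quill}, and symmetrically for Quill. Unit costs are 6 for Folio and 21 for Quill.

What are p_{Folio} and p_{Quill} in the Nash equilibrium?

Folio's profit: π = (p_{Folio} − 6)(56 − 3p_{Folio} + 2p_{Quill}).
∂π/∂p_{Folio} = 74 − 6p_{Folio} + 2p_{Quill} = 0 ⇒ p_{Folio} = 37/3 + (1/3)p_{Quill}.
Similarly p_{Quill} = 119/6 + (1/3)p_{Folio}.
Plugging p_{Quill} into Folio's best response: p_{Folio} = 37/3 + (1/3)(119/6 + (1/3)p_{Folio}) ⇒ (8/9)p_{Folio} = 341/18, so p_{Folio} = 21.3125.
Then p_{Quill} = 119/6 + (1/3)·21.3125 = 26.9375.

21.3125, 26.9375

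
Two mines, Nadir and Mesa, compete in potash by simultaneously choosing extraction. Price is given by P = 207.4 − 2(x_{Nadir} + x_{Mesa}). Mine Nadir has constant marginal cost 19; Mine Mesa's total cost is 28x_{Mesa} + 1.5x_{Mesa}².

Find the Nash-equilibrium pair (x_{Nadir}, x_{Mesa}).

40, 14.2

Mine Nadir's profit: π = x_{Nadir}(207.4 − 2(x_{Nadir} + x_{Mesa})) − 19x_{Nadir}.
∂π/∂x_{Nadir} = 188.4 − 4x_{Nadir} − 2x_{Mesa} = 0, so x_{Nadir} = 47.1 − 0.5x_{Mesa}.
For Mesa: ∂π/∂x_{Mesa} = 179.4 − 7x_{Mesa} − 2x_{Nadir} = 0 ⇒ x_{Mesa} = 897/35 − (2/7)x_{Nadir}.
Plugging x_{Mesa} into Nadir's best response: x_{Nadir} = 47.1 − 0.5(897/35 − (2/7)x_{Nadir}) ⇒ (6/7)x_{Nadir} = 240/7, so x_{Nadir} = 40.
Then x_{Mesa} = 897/35 − (2/7)·40 = 14.2.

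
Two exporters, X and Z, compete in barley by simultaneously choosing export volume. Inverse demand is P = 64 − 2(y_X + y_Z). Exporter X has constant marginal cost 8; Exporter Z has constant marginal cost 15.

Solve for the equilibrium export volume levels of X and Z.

Exporter X's profit: π = y_X(64 − 2(y_X + y_Z)) − 8y_X.
∂π/∂y_X = 56 − 4y_X − 2y_Z = 0, so y_X = 14 − 0.5y_Z.
By the same steps for Z: y_Z = 12.25 − 0.5y_X.
Solving the two reaction functions simultaneously: (1 − (−0.5)(−0.5))y_X = 14 − 0.5·12.25, so 0.75y_X = 7.875 and y_X = 10.5.
Then y_Z = 12.25 − 0.5·10.5 = 7.

10.5, 7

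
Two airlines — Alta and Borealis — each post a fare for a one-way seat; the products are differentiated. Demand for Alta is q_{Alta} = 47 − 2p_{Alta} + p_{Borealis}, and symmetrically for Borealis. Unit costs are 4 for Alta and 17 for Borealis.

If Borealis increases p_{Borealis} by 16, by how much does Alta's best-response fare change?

4

Alta's profit: π = (p_{Alta} − 4)(47 − 2p_{Alta} + p_{Borealis}).
∂π/∂p_{Alta} = 55 − 4p_{Alta} + p_{Borealis} = 0 ⇒ p_{Alta} = 13.75 + 0.25p_{Borealis}.
The reaction-function slope is 0.25, so a 16-unit rise in p_{Borealis} moves p_{Alta} by 0.25 × 16 = 4. Alta's best response rises — the actions are strategic complements.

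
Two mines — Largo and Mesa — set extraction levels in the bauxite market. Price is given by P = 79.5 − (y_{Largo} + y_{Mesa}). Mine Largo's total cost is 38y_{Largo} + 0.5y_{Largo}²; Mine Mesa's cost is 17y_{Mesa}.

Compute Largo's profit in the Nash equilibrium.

25.215

Mine Largo's profit: π = y_{Largo}(79.5 − (y_{Largo} + y_{Mesa})) − 38y_{Largo} − 0.5y_{Largo}².
∂π/∂y_{Largo} = 41.5 − 3y_{Largo} − y_{Mesa} = 0, so y_{Largo} = 83/6 − (1/3)y_{Mesa}.
For Mesa: ∂π/∂y_{Mesa} = 62.5 − 2y_{Mesa} − y_{Largo} = 0 ⇒ y_{Mesa} = 31.25 − 0.5y_{Largo}.
Solving the two reaction functions simultaneously: (1 − (−1/3)(−0.5))y_{Largo} = 83/6 − (1/3)·31.25, so (5/6)y_{Largo} = 41/12 and y_{Largo} = 4.1.
Then y_{Mesa} = 31.25 − 0.5·4.1 = 29.2.
Price P = 79.5 − 33.3 = 46.2.
Largo's profit: (46.2 − 38)·4.1 − 0.5(4.1)² = 25.215.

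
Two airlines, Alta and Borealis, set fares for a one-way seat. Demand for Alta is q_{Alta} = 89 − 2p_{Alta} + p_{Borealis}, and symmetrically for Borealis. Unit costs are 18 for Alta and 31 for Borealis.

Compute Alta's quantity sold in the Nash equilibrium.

50.8

Alta's profit: π = (p_{Alta} − 18)(89 − 2p_{Alta} + p_{Borealis}).
∂π/∂p_{Alta} = 125 − 4p_{Alta} + p_{Borealis} = 0 ⇒ p_{Alta} = 31.25 + 0.25p_{Borealis}.
Similarly p_{Borealis} = 37.75 + 0.25p_{Alta}.
Plugging p_{Borealis} into Alta's best response: p_{Alta} = 31.25 + 0.25(37.75 + 0.25p_{Alta}) ⇒ 0.9375p_{Alta} = 40.6875, so p_{Alta} = 43.4.
Then p_{Borealis} = 37.75 + 0.25·43.4 = 48.6.
q_{Alta} = 89 − 2·43.4 + 48.6 = 50.8.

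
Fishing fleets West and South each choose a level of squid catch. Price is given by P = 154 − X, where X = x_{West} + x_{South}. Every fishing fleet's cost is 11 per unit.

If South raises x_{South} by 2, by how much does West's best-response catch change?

Fishing fleet West's profit: π = x_{West}(154 − (x_{West} + x_{South})) − 11x_{West}.
∂π/∂x_{West} = 143 − 2x_{West} − x_{South} = 0, so x_{West} = 71.5 − 0.5x_{South}.
The reaction-function slope is −0.5, so a 2-unit rise in x_{South} moves x_{West} by −0.5 × 2 = −1. West's best response falls — the actions are strategic substitutes.

-1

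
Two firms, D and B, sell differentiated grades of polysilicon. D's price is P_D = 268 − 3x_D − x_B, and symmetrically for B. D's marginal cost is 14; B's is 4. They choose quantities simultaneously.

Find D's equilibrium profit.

3888

Firm D's profit: π = x_D(268 − 3x_D − x_B) − 14x_D.
∂π/∂x_D = 254 − 6x_D − x_B = 0 ⇒ x_D = 127/3 − (1/6)x_B.
Similarly x_B = 44 − (1/6)x_D.
Plugging x_B into D's best response: x_D = 127/3 − (1/6)(44 − (1/6)x_D) ⇒ (35/36)x_D = 35, so x_D = 36.
Then x_B = 44 − (1/6)·36 = 38.
P_D = 268 − 3·36 − 38 = 122.
Profit = (122 − 14)·36 = 3888.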